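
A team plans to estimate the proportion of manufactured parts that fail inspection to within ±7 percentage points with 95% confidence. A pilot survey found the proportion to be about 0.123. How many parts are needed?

For a proportion with margin E = 0.07 at 95% confidence, z = 1.960.
n = p̂(1−p̂)(z/E)² = 0.123 × 0.877 × (1.960/0.07)² = 84.57
Round up: n = 85.

n = 85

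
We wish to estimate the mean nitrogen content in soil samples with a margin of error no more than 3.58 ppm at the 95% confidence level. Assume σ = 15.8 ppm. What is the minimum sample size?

For a mean, the margin of error is E = z·σ/√n, so n = (zσ/E)².
At 95% confidence, z = 1.960.
n = (1.960 × 15.8 / 3.58)² = 74.83
Round up: n = 75.

75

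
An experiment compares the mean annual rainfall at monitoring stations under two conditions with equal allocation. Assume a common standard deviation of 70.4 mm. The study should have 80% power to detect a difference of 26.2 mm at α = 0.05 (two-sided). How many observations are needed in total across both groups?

228 total

For two equal groups, n per group = 2·((z_{α/2} + z_β)·σ/δ)².
z_{α/2} = 1.960; z_β = 0.842 (power 80%).
n = 2 × (2.802 × 70.4 / 26.2)² = 2 × 56.69 = 113.38
Round up: n = 114 per group.
Total across both groups: 2 × 114 = 228.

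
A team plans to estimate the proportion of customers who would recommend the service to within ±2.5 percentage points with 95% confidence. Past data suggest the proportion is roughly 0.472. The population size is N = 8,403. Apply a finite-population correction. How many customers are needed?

For a proportion with margin E = 0.025 at 95% confidence, z = 1.960.
n = p̂(1−p̂)(z/E)² = 0.472 × 0.528 × (1.960/0.025)² = 1531.82 — call this n₀.
Finite-population correction with N = 8,403: n = n₀ / (1 + (n₀−1)/N) = 1531.82 / 1.182 = 1295.96
Round up: n = 1296.

n = 1296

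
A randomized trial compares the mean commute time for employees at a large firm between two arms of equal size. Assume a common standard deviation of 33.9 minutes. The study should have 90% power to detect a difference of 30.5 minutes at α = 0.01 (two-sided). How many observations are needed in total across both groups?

For two equal groups, n per group = 2·((z_{α/2} + z_β)·σ/δ)².
z_{α/2} = 2.576; z_β = 1.282 (power 90%).
n = 2 × (3.858 × 33.9 / 30.5)² = 2 × 18.39 = 36.78
Round up: n = 37 per group.
Total across both groups: 2 × 37 = 74.

74 total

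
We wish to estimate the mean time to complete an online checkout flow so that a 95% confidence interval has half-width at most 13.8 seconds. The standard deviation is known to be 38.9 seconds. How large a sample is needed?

n = 31

For a mean, the margin of error is E = z·σ/√n, so n = (zσ/E)².
At 95% confidence, z = 1.960.
n = (1.960 × 38.9 / 13.8)² = 30.52
Round up: n = 31.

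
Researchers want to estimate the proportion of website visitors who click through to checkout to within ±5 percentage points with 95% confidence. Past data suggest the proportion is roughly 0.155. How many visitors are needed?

For a proportion with margin E = 0.05 at 95% confidence, z = 1.960.
n = p̂(1−p̂)(z/E)² = 0.155 × 0.845 × (1.960/0.05)² = 201.26
Round up: n = 202.

n = 202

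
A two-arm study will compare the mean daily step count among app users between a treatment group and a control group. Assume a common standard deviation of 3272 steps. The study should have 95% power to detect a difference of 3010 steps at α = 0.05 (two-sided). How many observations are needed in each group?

31 per group

For two equal groups, n per group = 2·((z_{α/2} + z_β)·σ/δ)².
z_{α/2} = 1.960; z_β = 1.645 (power 95%).
n = 2 × (3.605 × 3272 / 3010)² = 2 × 15.36 = 30.72
Round up: n = 31 per group.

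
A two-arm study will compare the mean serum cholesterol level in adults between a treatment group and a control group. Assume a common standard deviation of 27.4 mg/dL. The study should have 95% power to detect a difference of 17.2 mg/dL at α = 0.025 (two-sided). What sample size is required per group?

For two equal groups, n per group = 2·((z_{α/2} + z_β)·σ/δ)².
z_{α/2} = 2.241; z_β = 1.645 (power 95%).
n = 2 × (3.886 × 27.4 / 17.2)² = 2 × 38.32 = 76.64
Round up: n = 77 per group.

77 per group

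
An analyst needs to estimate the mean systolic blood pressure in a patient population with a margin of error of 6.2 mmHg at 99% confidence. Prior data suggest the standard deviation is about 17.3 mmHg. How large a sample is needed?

For a mean, the margin of error is E = z·σ/√n, so n = (zσ/E)².
At 99% confidence, z = 2.576.
n = (2.576 × 17.3 / 6.2)² = 51.67
Round up: n = 52.

52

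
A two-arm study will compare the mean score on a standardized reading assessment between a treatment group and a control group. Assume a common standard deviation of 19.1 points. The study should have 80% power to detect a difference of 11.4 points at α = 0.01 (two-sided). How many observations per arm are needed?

For two equal groups, n per group = 2·((z_{α/2} + z_β)·σ/δ)².
z_{α/2} = 2.576; z_β = 0.842 (power 80%).
n = 2 × (3.418 × 19.1 / 11.4)² = 2 × 32.79 = 65.58
Round up: n = 66 per group.

66 per group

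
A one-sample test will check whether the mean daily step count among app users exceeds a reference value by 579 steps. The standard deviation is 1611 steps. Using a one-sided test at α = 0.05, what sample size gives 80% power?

48

For a one-sample z-test, n = ((z_α + z_β)·σ/δ)².
z_α = 1.645 (one-sided α = 0.05); z_β = 0.842 (power 80% → β = 0.2).
n = (2.487 × 1611 / 579)² = 47.88
Round up: n = 48.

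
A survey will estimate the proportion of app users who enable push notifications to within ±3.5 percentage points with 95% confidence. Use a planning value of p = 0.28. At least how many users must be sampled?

n = 633

For a proportion with margin E = 0.035 at 95% confidence, z = 1.960.
n = p̂(1−p̂)(z/E)² = 0.28 × 0.72 × (1.960/0.035)² = 632.22
Round up: n = 633.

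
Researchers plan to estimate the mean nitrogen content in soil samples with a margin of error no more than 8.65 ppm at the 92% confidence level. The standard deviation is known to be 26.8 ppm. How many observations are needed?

30

For a mean, the margin of error is E = z·σ/√n, so n = (zσ/E)².
At 92% confidence, z = 1.751.
n = (1.751 × 26.8 / 8.65)² = 29.43
Round up: n = 30.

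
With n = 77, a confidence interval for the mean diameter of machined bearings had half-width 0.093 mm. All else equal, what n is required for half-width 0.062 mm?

Margin of error scales as 1/√n, so n₂ = n₁·(E₁/E₂)².
n₂ = 77 × (0.093/0.062)² = 77 × 2.25 = 173.25
Round up: n₂ = 174.

174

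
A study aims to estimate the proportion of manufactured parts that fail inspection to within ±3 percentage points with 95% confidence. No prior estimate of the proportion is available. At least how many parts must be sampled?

1068

For a proportion with margin E = 0.03 at 95% confidence, z = 1.960.
With no prior estimate, use p = 0.5, which maximizes p(1−p) at 0.25.
n = 0.25 × (z/E)² = 0.25 × (1.960/0.03)² = 1067.11
Round up: n = 1068.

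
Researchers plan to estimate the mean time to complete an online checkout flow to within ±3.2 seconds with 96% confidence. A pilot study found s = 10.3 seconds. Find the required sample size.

For a mean, the margin of error is E = z·σ/√n, so n = (zσ/E)².
At 96% confidence, z = 2.054.
n = (2.054 × 10.3 / 3.2)² = 43.71
Round up: n = 44.

n = 44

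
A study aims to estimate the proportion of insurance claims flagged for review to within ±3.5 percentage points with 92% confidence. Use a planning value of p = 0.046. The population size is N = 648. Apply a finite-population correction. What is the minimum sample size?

n = 95

For a proportion with margin E = 0.035 at 92% confidence, z = 1.751.
n = p̂(1−p̂)(z/E)² = 0.046 × 0.954 × (1.751/0.035)² = 109.84 — call this n₀.
Finite-population correction with N = 648: n = n₀ / (1 + (n₀−1)/N) = 109.84 / 1.168 = 94.04
Round up: n = 95.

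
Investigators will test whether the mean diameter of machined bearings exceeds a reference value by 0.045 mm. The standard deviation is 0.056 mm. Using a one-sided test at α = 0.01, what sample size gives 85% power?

n = 18

For a one-sample z-test, n = ((z_α + z_β)·σ/δ)².
z_α = 2.326 (one-sided α = 0.01); z_β = 1.036 (power 85% → β = 0.15).
n = (3.362 × 0.056 / 0.045)² = 17.50
Round up: n = 18.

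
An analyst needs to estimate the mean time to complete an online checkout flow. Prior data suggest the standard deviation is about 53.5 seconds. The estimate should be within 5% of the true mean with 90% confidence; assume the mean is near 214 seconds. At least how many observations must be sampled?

For a mean, the margin of error is E = z·σ/√n, so n = (zσ/E)².
At 90% confidence, z = 1.645.
E = 5% of 214 = 10.7 seconds.
n = (1.645 × 53.5 / 10.7)² = 67.65
Round up: n = 68.

68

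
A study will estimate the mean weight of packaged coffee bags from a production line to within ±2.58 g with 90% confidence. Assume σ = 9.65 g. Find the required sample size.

38

For a mean, the margin of error is E = z·σ/√n, so n = (zσ/E)².
At 90% confidence, z = 1.645.
n = (1.645 × 9.65 / 2.58)² = 37.86
Round up: n = 38.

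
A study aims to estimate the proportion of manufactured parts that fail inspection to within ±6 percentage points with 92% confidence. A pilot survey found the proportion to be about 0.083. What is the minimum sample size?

n = 65

For a proportion with margin E = 0.06 at 92% confidence, z = 1.751.
n = p̂(1−p̂)(z/E)² = 0.083 × 0.917 × (1.751/0.06)² = 64.82
Round up: n = 65.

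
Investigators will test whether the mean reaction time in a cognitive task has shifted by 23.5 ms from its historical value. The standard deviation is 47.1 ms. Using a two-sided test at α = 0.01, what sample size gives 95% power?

72

For a one-sample z-test, n = ((z_{α/2} + z_β)·σ/δ)².
z_{α/2} = 2.576 (two-sided α = 0.01); z_β = 1.645 (power 95% → β = 0.05).
n = (4.221 × 47.1 / 23.5)² = 71.57
Round up: n = 72.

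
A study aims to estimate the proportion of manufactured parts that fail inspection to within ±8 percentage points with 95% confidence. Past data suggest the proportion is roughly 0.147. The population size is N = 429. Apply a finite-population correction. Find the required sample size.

For a proportion with margin E = 0.08 at 95% confidence, z = 1.960.
n = p̂(1−p̂)(z/E)² = 0.147 × 0.853 × (1.960/0.08)² = 75.27 — call this n₀.
Finite-population correction with N = 429: n = n₀ / (1 + (n₀−1)/N) = 75.27 / 1.173 = 64.17
Round up: n = 65.

65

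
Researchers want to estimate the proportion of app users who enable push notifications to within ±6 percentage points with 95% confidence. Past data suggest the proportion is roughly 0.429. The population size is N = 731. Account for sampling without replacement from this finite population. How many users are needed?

For a proportion with margin E = 0.06 at 95% confidence, z = 1.960.
n = p̂(1−p̂)(z/E)² = 0.429 × 0.571 × (1.960/0.06)² = 261.40 — call this n₀.
Finite-population correction with N = 731: n = n₀ / (1 + (n₀−1)/N) = 261.40 / 1.356 = 192.77
Round up: n = 193.

193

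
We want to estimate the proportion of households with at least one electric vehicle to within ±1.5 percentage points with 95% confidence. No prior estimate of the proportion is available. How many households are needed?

4269

For a proportion with margin E = 0.015 at 95% confidence, z = 1.960.
With no prior estimate, use p = 0.5, which maximizes p(1−p) at 0.25.
n = 0.25 × (z/E)² = 0.25 × (1.960/0.015)² = 4268.44
Round up: n = 4269.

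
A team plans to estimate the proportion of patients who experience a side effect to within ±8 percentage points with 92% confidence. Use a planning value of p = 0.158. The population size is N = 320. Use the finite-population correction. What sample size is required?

n = 54

For a proportion with margin E = 0.08 at 92% confidence, z = 1.751.
n = p̂(1−p̂)(z/E)² = 0.158 × 0.842 × (1.751/0.08)² = 63.73 — call this n₀.
Finite-population correction with N = 320: n = n₀ / (1 + (n₀−1)/N) = 63.73 / 1.196 = 53.29
Round up: n = 54.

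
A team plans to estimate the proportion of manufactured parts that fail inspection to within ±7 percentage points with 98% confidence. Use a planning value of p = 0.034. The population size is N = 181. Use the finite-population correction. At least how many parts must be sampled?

For a proportion with margin E = 0.07 at 98% confidence, z = 2.326.
n = p̂(1−p̂)(z/E)² = 0.034 × 0.966 × (2.326/0.07)² = 36.26 — call this n₀.
Finite-population correction with N = 181: n = n₀ / (1 + (n₀−1)/N) = 36.26 / 1.195 = 30.34
Round up: n = 31.

31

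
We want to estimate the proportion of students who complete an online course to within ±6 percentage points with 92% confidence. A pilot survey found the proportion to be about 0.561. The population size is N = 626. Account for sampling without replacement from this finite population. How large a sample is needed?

158

For a proportion with margin E = 0.06 at 92% confidence, z = 1.751.
n = p̂(1−p̂)(z/E)² = 0.561 × 0.439 × (1.751/0.06)² = 209.75 — call this n₀.
Finite-population correction with N = 626: n = n₀ / (1 + (n₀−1)/N) = 209.75 / 1.333 = 157.35
Round up: n = 158.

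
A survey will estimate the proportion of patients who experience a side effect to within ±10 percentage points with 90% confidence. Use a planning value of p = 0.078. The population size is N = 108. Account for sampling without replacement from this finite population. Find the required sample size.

For a proportion with margin E = 0.1 at 90% confidence, z = 1.645.
n = p̂(1−p̂)(z/E)² = 0.078 × 0.922 × (1.645/0.1)² = 19.46 — call this n₀.
Finite-population correction with N = 108: n = n₀ / (1 + (n₀−1)/N) = 19.46 / 1.171 = 16.62
Round up: n = 17.

n = 17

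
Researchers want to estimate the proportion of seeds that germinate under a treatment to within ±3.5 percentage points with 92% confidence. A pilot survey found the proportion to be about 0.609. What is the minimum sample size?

For a proportion with margin E = 0.035 at 92% confidence, z = 1.751.
n = p̂(1−p̂)(z/E)² = 0.609 × 0.391 × (1.751/0.035)² = 595.98
Round up: n = 596.

596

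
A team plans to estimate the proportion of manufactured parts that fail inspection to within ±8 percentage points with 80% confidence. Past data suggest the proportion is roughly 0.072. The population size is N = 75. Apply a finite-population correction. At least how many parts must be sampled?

n = 15

For a proportion with margin E = 0.08 at 80% confidence, z = 1.282.
n = p̂(1−p̂)(z/E)² = 0.072 × 0.928 × (1.282/0.08)² = 17.16 — call this n₀.
Finite-population correction with N = 75: n = n₀ / (1 + (n₀−1)/N) = 17.16 / 1.215 = 14.12
Round up: n = 15.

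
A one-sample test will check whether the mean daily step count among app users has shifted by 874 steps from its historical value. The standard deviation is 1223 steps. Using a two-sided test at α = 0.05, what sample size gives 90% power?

n = 21

For a one-sample z-test, n = ((z_{α/2} + z_β)·σ/δ)².
z_{α/2} = 1.960 (two-sided α = 0.05); z_β = 1.282 (power 90% → β = 0.1).
n = (3.242 × 1223 / 874)² = 20.58
Round up: n = 21.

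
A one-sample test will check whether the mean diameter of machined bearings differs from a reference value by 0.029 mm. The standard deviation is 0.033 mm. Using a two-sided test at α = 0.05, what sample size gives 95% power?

n = 17

For a one-sample z-test, n = ((z_{α/2} + z_β)·σ/δ)².
z_{α/2} = 1.960 (two-sided α = 0.05); z_β = 1.645 (power 95% → β = 0.05).
n = (3.605 × 0.033 / 0.029)² = 16.83
Round up: n = 17.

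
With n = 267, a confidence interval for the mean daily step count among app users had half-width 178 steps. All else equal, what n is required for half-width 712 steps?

Margin of error scales as 1/√n, so n₂ = n₁·(E₁/E₂)².
n₂ = 267 × (178/712)² = 267 × 0.0625 = 16.69
Round up: n₂ = 17.

17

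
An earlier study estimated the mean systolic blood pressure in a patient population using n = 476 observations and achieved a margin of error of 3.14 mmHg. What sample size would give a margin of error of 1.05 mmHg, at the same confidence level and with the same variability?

4257

Margin of error scales as 1/√n, so n₂ = n₁·(E₁/E₂)².
n₂ = 476 × (3.14/1.05)² = 476 × 8.943 = 4256.87
Round up: n₂ = 4257.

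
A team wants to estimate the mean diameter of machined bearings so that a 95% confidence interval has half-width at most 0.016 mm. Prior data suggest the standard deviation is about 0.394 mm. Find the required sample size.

For a mean, the margin of error is E = z·σ/√n, so n = (zσ/E)².
At 95% confidence, z = 1.960.
n = (1.960 × 0.394 / 0.016)² = 2329.51
Round up: n = 2330.

2330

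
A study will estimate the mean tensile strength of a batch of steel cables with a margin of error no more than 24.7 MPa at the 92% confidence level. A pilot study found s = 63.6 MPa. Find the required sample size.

n = 21

For a mean, the margin of error is E = z·σ/√n, so n = (zσ/E)².
At 92% confidence, z = 1.751.
n = (1.751 × 63.6 / 24.7)² = 20.33
Round up: n = 21.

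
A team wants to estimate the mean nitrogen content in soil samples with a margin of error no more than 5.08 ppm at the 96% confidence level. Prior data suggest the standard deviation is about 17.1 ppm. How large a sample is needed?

For a mean, the margin of error is E = z·σ/√n, so n = (zσ/E)².
At 96% confidence, z = 2.054.
n = (2.054 × 17.1 / 5.08)² = 47.80
Round up: n = 48.

48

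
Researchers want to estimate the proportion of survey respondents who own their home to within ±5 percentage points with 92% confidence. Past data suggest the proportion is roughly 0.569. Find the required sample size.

For a proportion with margin E = 0.05 at 92% confidence, z = 1.751.
n = p̂(1−p̂)(z/E)² = 0.569 × 0.431 × (1.751/0.05)² = 300.76
Round up: n = 301.

n = 301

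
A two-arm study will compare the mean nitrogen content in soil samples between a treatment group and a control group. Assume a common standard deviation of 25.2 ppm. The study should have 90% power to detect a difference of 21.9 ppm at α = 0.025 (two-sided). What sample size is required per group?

For two equal groups, n per group = 2·((z_{α/2} + z_β)·σ/δ)².
z_{α/2} = 2.241; z_β = 1.282 (power 90%).
n = 2 × (3.523 × 25.2 / 21.9)² = 2 × 16.43 = 32.86
Round up: n = 33 per group.

33 per group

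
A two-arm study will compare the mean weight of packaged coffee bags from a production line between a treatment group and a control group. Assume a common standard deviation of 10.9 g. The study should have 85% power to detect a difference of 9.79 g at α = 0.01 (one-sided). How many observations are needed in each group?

29 per group

For two equal groups, n per group = 2·((z_α + z_β)·σ/δ)².
z_α = 2.326; z_β = 1.036 (power 85%).
n = 2 × (3.362 × 10.9 / 9.79)² = 2 × 14.01 = 28.02
Round up: n = 29 per group.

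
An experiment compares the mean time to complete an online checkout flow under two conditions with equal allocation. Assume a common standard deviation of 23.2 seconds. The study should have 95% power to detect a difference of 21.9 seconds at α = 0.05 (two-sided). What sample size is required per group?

For two equal groups, n per group = 2·((z_{α/2} + z_β)·σ/δ)².
z_{α/2} = 1.960; z_β = 1.645 (power 95%).
n = 2 × (3.605 × 23.2 / 21.9)² = 2 × 14.58 = 29.16
Round up: n = 30 per group.

30 per group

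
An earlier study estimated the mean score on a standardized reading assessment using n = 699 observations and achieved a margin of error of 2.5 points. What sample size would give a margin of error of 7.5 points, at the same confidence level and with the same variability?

Margin of error scales as 1/√n, so n₂ = n₁·(E₁/E₂)².
n₂ = 699 × (2.5/7.5)² = 699 × 0.1111 = 77.66
Round up: n₂ = 78.

78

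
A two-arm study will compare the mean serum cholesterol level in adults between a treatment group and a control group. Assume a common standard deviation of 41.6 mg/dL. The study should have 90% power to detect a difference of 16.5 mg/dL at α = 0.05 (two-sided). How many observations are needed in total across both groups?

For two equal groups, n per group = 2·((z_{α/2} + z_β)·σ/δ)².
z_{α/2} = 1.960; z_β = 1.282 (power 90%).
n = 2 × (3.242 × 41.6 / 16.5)² = 2 × 66.81 = 133.62
Round up: n = 134 per group.
Total across both groups: 2 × 134 = 268.

268 total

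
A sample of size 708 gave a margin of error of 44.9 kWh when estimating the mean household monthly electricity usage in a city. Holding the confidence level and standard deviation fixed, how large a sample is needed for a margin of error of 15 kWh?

Margin of error scales as 1/√n, so n₂ = n₁·(E₁/E₂)².
n₂ = 708 × (44.9/15)² = 708 × 8.96 = 6343.68
Round up: n₂ = 6344.

6344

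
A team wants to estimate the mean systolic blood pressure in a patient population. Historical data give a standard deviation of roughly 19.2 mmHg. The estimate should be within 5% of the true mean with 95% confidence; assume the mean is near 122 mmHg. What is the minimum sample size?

39

For a mean, the margin of error is E = z·σ/√n, so n = (zσ/E)².
At 95% confidence, z = 1.960.
E = 5% of 122 = 6.1 mmHg.
n = (1.960 × 19.2 / 6.1)² = 38.06
Round up: n = 39.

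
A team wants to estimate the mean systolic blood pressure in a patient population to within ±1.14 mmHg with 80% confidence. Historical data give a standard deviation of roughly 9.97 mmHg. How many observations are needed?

For a mean, the margin of error is E = z·σ/√n, so n = (zσ/E)².
At 80% confidence, z = 1.282.
n = (1.282 × 9.97 / 1.14)² = 125.71
Round up: n = 126.

126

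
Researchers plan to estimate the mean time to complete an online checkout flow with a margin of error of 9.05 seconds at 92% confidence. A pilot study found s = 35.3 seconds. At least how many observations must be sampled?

47

For a mean, the margin of error is E = z·σ/√n, so n = (zσ/E)².
At 92% confidence, z = 1.751.
n = (1.751 × 35.3 / 9.05)² = 46.65
Round up: n = 47.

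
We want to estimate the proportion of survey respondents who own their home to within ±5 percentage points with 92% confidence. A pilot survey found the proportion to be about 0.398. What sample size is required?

n = 294

For a proportion with margin E = 0.05 at 92% confidence, z = 1.751.
n = p̂(1−p̂)(z/E)² = 0.398 × 0.602 × (1.751/0.05)² = 293.84
Round up: n = 294.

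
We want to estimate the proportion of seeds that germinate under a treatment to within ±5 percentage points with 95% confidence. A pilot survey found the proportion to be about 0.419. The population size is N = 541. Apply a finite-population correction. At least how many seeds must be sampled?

n = 222

For a proportion with margin E = 0.05 at 95% confidence, z = 1.960.
n = p̂(1−p̂)(z/E)² = 0.419 × 0.581 × (1.960/0.05)² = 374.08 — call this n₀.
Finite-population correction with N = 541: n = n₀ / (1 + (n₀−1)/N) = 374.08 / 1.69 = 221.35
Round up: n = 222.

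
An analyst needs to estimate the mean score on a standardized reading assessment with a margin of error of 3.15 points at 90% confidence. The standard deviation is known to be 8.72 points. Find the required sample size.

21

For a mean, the margin of error is E = z·σ/√n, so n = (zσ/E)².
At 90% confidence, z = 1.645.
n = (1.645 × 8.72 / 3.15)² = 20.74
Round up: n = 21.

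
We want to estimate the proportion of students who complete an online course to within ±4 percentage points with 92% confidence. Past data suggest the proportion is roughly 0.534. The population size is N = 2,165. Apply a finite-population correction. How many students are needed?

For a proportion with margin E = 0.04 at 92% confidence, z = 1.751.
n = p̂(1−p̂)(z/E)² = 0.534 × 0.466 × (1.751/0.04)² = 476.85 — call this n₀.
Finite-population correction with N = 2,165: n = n₀ / (1 + (n₀−1)/N) = 476.85 / 1.22 = 390.86
Round up: n = 391.

n = 391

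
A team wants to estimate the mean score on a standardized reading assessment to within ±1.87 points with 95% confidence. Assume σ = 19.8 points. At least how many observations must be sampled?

n = 431

For a mean, the margin of error is E = z·σ/√n, so n = (zσ/E)².
At 95% confidence, z = 1.960.
n = (1.960 × 19.8 / 1.87)² = 430.68
Round up: n = 431.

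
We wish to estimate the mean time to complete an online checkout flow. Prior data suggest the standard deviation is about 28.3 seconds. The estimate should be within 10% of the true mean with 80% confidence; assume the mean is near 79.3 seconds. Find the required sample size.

n = 21

For a mean, the margin of error is E = z·σ/√n, so n = (zσ/E)².
At 80% confidence, z = 1.282.
E = 10% of 79.3 = 7.93 seconds.
n = (1.282 × 28.3 / 7.93)² = 20.93
Round up: n = 21.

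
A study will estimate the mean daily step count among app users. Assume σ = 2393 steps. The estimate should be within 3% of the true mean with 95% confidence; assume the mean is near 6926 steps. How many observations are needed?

For a mean, the margin of error is E = z·σ/√n, so n = (zσ/E)².
At 95% confidence, z = 1.960.
E = 3% of 6926 = 207.8 steps.
n = (1.960 × 2393 / 207.8)² = 509.55
Round up: n = 510.

510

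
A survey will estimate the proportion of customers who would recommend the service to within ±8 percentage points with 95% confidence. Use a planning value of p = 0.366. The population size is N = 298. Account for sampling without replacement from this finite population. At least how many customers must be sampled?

For a proportion with margin E = 0.08 at 95% confidence, z = 1.960.
n = p̂(1−p̂)(z/E)² = 0.366 × 0.634 × (1.960/0.08)² = 139.28 — call this n₀.
Finite-population correction with N = 298: n = n₀ / (1 + (n₀−1)/N) = 139.28 / 1.464 = 95.14
Round up: n = 96.

96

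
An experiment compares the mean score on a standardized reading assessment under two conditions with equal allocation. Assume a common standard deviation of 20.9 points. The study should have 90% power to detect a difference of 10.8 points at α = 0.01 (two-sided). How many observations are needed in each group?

112 per group

For two equal groups, n per group = 2·((z_{α/2} + z_β)·σ/δ)².
z_{α/2} = 2.576; z_β = 1.282 (power 90%).
n = 2 × (3.858 × 20.9 / 10.8)² = 2 × 55.74 = 111.48
Round up: n = 112 per group.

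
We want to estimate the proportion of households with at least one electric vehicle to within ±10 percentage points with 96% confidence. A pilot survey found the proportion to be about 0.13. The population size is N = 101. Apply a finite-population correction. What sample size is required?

n = 33

For a proportion with margin E = 0.1 at 96% confidence, z = 2.054.
n = p̂(1−p̂)(z/E)² = 0.13 × 0.87 × (2.054/0.1)² = 47.72 — call this n₀.
Finite-population correction with N = 101: n = n₀ / (1 + (n₀−1)/N) = 47.72 / 1.463 = 32.62
Round up: n = 33.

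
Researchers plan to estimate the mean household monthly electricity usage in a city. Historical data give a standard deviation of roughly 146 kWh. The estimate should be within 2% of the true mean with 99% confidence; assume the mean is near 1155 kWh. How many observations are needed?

n = 266

For a mean, the margin of error is E = z·σ/√n, so n = (zσ/E)².
At 99% confidence, z = 2.576.
E = 2% of 1155 = 23.1 kWh.
n = (2.576 × 146 / 23.1)² = 265.08
Round up: n = 266.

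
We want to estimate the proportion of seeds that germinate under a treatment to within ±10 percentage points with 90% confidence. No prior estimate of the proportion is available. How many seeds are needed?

n = 68

For a proportion with margin E = 0.1 at 90% confidence, z = 1.645.
With no prior estimate, use p = 0.5, which maximizes p(1−p) at 0.25.
n = 0.25 × (z/E)² = 0.25 × (1.645/0.1)² = 67.65
Round up: n = 68.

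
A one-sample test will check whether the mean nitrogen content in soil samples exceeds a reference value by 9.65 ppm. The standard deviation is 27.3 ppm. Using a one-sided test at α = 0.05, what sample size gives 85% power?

58

For a one-sample z-test, n = ((z_α + z_β)·σ/δ)².
z_α = 1.645 (one-sided α = 0.05); z_β = 1.036 (power 85% → β = 0.15).
n = (2.681 × 27.3 / 9.65)² = 57.53
Round up: n = 58.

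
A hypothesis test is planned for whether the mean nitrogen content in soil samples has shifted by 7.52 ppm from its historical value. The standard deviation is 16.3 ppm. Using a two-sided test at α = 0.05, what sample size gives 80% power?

For a one-sample z-test, n = ((z_{α/2} + z_β)·σ/δ)².
z_{α/2} = 1.960 (two-sided α = 0.05); z_β = 0.842 (power 80% → β = 0.2).
n = (2.802 × 16.3 / 7.52)² = 36.89
Round up: n = 37.

37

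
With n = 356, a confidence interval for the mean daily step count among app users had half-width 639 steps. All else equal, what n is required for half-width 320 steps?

n = 1420

Margin of error scales as 1/√n, so n₂ = n₁·(E₁/E₂)².
n₂ = 356 × (639/320)² = 356 × 3.988 = 1419.73
Round up: n₂ = 1420.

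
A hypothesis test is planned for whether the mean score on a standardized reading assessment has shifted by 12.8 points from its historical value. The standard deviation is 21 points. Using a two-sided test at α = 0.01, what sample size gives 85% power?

For a one-sample z-test, n = ((z_{α/2} + z_β)·σ/δ)².
z_{α/2} = 2.576 (two-sided α = 0.01); z_β = 1.036 (power 85% → β = 0.15).
n = (3.612 × 21 / 12.8)² = 35.12
Round up: n = 36.

36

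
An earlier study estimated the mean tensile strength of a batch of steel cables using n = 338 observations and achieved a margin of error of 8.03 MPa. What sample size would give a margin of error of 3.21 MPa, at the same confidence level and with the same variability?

Margin of error scales as 1/√n, so n₂ = n₁·(E₁/E₂)².
n₂ = 338 × (8.03/3.21)² = 338 × 6.258 = 2115.20
Round up: n₂ = 2116.

n = 2116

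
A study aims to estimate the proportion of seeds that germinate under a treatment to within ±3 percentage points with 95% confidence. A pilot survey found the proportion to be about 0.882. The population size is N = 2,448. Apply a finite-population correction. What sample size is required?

n = 377

For a proportion with margin E = 0.03 at 95% confidence, z = 1.960.
n = p̂(1−p̂)(z/E)² = 0.882 × 0.118 × (1.960/0.03)² = 444.24 — call this n₀.
Finite-population correction with N = 2,448: n = n₀ / (1 + (n₀−1)/N) = 444.24 / 1.181 = 376.16
Round up: n = 377.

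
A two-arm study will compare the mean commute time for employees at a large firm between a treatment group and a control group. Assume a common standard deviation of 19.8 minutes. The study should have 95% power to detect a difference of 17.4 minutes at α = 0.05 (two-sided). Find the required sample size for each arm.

34 per group

For two equal groups, n per group = 2·((z_{α/2} + z_β)·σ/δ)².
z_{α/2} = 1.960; z_β = 1.645 (power 95%).
n = 2 × (3.605 × 19.8 / 17.4)² = 2 × 16.83 = 33.66
Round up: n = 34 per group.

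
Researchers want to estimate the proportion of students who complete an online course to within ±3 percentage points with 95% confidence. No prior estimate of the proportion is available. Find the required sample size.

For a proportion with margin E = 0.03 at 95% confidence, z = 1.960.
With no prior estimate, use p = 0.5, which maximizes p(1−p) at 0.25.
n = 0.25 × (z/E)² = 0.25 × (1.960/0.03)² = 1067.11
Round up: n = 1068.

1068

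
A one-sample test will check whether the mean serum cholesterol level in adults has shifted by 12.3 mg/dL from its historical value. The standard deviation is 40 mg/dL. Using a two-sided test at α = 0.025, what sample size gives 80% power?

For a one-sample z-test, n = ((z_{α/2} + z_β)·σ/δ)².
z_{α/2} = 2.241 (two-sided α = 0.025); z_β = 0.842 (power 80% → β = 0.2).
n = (3.083 × 40 / 12.3)² = 100.52
Round up: n = 101.

101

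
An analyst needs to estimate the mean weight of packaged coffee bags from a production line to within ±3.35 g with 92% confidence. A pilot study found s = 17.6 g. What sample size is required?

n = 85

For a mean, the margin of error is E = z·σ/√n, so n = (zσ/E)².
At 92% confidence, z = 1.751.
n = (1.751 × 17.6 / 3.35)² = 84.63
Round up: n = 85.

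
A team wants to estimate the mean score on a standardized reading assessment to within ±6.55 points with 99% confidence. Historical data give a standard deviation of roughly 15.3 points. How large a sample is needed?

37

For a mean, the margin of error is E = z·σ/√n, so n = (zσ/E)².
At 99% confidence, z = 2.576.
n = (2.576 × 15.3 / 6.55)² = 36.21
Round up: n = 37.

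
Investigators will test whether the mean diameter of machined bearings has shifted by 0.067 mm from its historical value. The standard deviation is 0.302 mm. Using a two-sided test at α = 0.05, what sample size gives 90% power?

214

For a one-sample z-test, n = ((z_{α/2} + z_β)·σ/δ)².
z_{α/2} = 1.960 (two-sided α = 0.05); z_β = 1.282 (power 90% → β = 0.1).
n = (3.242 × 0.302 / 0.067)² = 213.55
Round up: n = 214.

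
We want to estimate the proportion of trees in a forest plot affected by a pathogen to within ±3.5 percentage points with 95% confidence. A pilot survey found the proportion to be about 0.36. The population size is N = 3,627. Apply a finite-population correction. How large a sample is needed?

603

For a proportion with margin E = 0.035 at 95% confidence, z = 1.960.
n = p̂(1−p̂)(z/E)² = 0.36 × 0.64 × (1.960/0.035)² = 722.53 — call this n₀.
Finite-population correction with N = 3,627: n = n₀ / (1 + (n₀−1)/N) = 722.53 / 1.199 = 602.61
Round up: n = 603.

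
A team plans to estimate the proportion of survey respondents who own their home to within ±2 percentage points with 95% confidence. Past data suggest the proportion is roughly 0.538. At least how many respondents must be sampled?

For a proportion with margin E = 0.02 at 95% confidence, z = 1.960.
n = p̂(1−p̂)(z/E)² = 0.538 × 0.462 × (1.960/0.02)² = 2387.13
Round up: n = 2388.

2388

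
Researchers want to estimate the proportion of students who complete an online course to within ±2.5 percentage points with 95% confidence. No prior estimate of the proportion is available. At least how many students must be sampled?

1537

For a proportion with margin E = 0.025 at 95% confidence, z = 1.960.
With no prior estimate, use p = 0.5, which maximizes p(1−p) at 0.25.
n = 0.25 × (z/E)² = 0.25 × (1.960/0.025)² = 1536.64
Round up: n = 1537.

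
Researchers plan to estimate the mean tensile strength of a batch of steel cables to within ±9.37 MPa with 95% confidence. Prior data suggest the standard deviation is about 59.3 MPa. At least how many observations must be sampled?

n = 154

For a mean, the margin of error is E = z·σ/√n, so n = (zσ/E)².
At 95% confidence, z = 1.960.
n = (1.960 × 59.3 / 9.37)² = 153.87
Round up: n = 154.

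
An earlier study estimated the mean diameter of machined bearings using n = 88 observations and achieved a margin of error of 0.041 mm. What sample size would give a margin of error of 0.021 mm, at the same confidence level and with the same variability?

n = 336

Margin of error scales as 1/√n, so n₂ = n₁·(E₁/E₂)².
n₂ = 88 × (0.041/0.021)² = 88 × 3.812 = 335.46
Round up: n₂ = 336.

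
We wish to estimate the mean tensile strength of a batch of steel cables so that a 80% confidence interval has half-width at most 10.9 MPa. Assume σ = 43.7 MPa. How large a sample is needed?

27

For a mean, the margin of error is E = z·σ/√n, so n = (zσ/E)².
At 80% confidence, z = 1.282.
n = (1.282 × 43.7 / 10.9)² = 26.42
Round up: n = 27.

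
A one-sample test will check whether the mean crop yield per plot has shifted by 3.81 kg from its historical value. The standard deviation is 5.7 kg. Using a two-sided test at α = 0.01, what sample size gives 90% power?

34

For a one-sample z-test, n = ((z_{α/2} + z_β)·σ/δ)².
z_{α/2} = 2.576 (two-sided α = 0.01); z_β = 1.282 (power 90% → β = 0.1).
n = (3.858 × 5.7 / 3.81)² = 33.31
Round up: n = 34.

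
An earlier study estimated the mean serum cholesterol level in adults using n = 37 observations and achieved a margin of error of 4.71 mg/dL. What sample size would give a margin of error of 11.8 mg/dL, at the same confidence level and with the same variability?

6

Margin of error scales as 1/√n, so n₂ = n₁·(E₁/E₂)².
n₂ = 37 × (4.71/11.8)² = 37 × 0.1593 = 5.89
Round up: n₂ = 6.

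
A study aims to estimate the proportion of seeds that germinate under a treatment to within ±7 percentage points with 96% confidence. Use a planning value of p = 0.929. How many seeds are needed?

57

For a proportion with margin E = 0.07 at 96% confidence, z = 2.054.
n = p̂(1−p̂)(z/E)² = 0.929 × 0.071 × (2.054/0.07)² = 56.79
Round up: n = 57.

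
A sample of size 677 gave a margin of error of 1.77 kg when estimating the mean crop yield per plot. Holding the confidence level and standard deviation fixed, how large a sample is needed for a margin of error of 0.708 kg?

4232

Margin of error scales as 1/√n, so n₂ = n₁·(E₁/E₂)².
n₂ = 677 × (1.77/0.708)² = 677 × 6.25 = 4231.25
Round up: n₂ = 4232.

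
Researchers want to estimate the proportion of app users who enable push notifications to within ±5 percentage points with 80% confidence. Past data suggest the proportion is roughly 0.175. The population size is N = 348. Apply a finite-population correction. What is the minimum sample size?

n = 75

For a proportion with margin E = 0.05 at 80% confidence, z = 1.282.
n = p̂(1−p̂)(z/E)² = 0.175 × 0.825 × (1.282/0.05)² = 94.91 — call this n₀.
Finite-population correction with N = 348: n = n₀ / (1 + (n₀−1)/N) = 94.91 / 1.27 = 74.73
Round up: n = 75.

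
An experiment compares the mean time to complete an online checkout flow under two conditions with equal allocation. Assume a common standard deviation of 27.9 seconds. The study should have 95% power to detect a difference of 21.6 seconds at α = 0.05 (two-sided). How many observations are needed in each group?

For two equal groups, n per group = 2·((z_{α/2} + z_β)·σ/δ)².
z_{α/2} = 1.960; z_β = 1.645 (power 95%).
n = 2 × (3.605 × 27.9 / 21.6)² = 2 × 21.68 = 43.36
Round up: n = 44 per group.

44 per group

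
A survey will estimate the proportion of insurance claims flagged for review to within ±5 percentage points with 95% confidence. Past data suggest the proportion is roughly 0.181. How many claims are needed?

228

For a proportion with margin E = 0.05 at 95% confidence, z = 1.960.
n = p̂(1−p̂)(z/E)² = 0.181 × 0.819 × (1.960/0.05)² = 227.79
Round up: n = 228.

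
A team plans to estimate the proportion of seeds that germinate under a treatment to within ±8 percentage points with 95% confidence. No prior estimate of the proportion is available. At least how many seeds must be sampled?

For a proportion with margin E = 0.08 at 95% confidence, z = 1.960.
With no prior estimate, use p = 0.5, which maximizes p(1−p) at 0.25.
n = 0.25 × (z/E)² = 0.25 × (1.960/0.08)² = 150.06
Round up: n = 151.

151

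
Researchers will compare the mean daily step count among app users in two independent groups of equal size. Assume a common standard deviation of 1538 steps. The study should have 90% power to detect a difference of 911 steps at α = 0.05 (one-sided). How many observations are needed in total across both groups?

98 total

For two equal groups, n per group = 2·((z_α + z_β)·σ/δ)².
z_α = 1.645; z_β = 1.282 (power 90%).
n = 2 × (2.927 × 1538 / 911)² = 2 × 24.42 = 48.84
Round up: n = 49 per group.
Total across both groups: 2 × 49 = 98.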